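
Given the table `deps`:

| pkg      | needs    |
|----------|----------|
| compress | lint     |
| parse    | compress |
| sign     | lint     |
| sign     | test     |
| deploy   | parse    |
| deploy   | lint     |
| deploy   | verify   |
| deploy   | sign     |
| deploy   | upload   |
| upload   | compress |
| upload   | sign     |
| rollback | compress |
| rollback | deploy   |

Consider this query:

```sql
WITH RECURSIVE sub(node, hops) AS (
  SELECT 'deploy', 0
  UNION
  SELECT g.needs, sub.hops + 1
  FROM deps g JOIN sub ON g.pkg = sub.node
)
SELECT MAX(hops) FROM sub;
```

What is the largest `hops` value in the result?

3

Base: (deploy, hops=0).
Iteration 1: edges from {deploy} -> (lint, hops=1), (parse, hops=1), (sign, hops=1), (upload, hops=1), (verify, hops=1).
Iteration 2: edges from {lint,parse,sign,upload,verify} -> (compress, hops=2), (lint, hops=2), (sign, hops=2), (test, hops=2). [UNION drops 1 duplicate row(s)]
Iteration 3: edges from {compress,lint,sign,test} -> (lint, hops=3), (test, hops=3). [UNION drops 1 duplicate row(s)]
Iteration 4: no outgoing edges from {lint,test}; recursion stops.
hops values: 0, 1, 1, 1, 1, 1, 2, 2, 2, 2, 3, 3; the maximum is 3.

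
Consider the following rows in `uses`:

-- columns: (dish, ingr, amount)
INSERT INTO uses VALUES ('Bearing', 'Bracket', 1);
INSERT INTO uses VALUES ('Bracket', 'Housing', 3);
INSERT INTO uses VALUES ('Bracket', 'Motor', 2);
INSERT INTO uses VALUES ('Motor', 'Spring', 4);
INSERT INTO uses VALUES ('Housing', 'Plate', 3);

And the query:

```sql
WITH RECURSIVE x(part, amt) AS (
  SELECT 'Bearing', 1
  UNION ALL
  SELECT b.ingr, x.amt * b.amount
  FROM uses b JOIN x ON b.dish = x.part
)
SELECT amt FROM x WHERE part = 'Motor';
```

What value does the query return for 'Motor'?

2

Base: (Bearing, amt=1).
Iteration 1: components of {Bearing} -> Bracket = 1*1 = 1.
Iteration 2: components of {Bracket} -> Housing = 1*3 = 3, Motor = 1*2 = 2.
Iteration 3: components of {Housing,Motor} -> Plate = 3*3 = 9, Spring = 2*4 = 8.
Iteration 4: no further components; recursion stops.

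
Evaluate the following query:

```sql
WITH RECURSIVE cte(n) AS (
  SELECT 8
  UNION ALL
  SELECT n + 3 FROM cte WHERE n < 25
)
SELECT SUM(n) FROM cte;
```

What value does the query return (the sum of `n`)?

119

Base: n=8.
Iteration 1: 8 < 25 holds -> n = 8 + 3 = 11.
Iteration 2: 11 < 25 holds -> n = 11 + 3 = 14.
Iteration 3: 14 < 25 holds -> n = 14 + 3 = 17.
Iteration 4: 17 < 25 holds -> n = 17 + 3 = 20.
Iteration 5: 20 < 25 holds -> n = 20 + 3 = 23.
Iteration 6: 23 < 25 holds -> n = 23 + 3 = 26.
Iteration 7: 26 < 25 fails; recursion stops.
SUM(n) = 8 + 11 + 14 + 17 + 20 + 23 + 26 = 119.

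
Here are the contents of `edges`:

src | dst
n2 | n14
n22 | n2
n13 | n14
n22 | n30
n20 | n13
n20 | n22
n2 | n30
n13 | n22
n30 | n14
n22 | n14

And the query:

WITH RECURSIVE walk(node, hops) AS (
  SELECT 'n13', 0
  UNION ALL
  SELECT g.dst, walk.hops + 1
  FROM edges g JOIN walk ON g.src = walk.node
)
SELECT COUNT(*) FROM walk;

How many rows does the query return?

10

Base: (n13, hops=0).
Iteration 1: edges from {n13} -> (n14, hops=1), (n22, hops=1).
Iteration 2: edges from {n14,n22} -> (n14, hops=2), (n2, hops=2), (n30, hops=2).
Iteration 3: edges from {n14,n2,n30} -> (n14, hops=3) x2, (n30, hops=3). [UNION ALL keeps all 3 new rows, including repeats]
Iteration 4: edges from {n14,n30} -> (n14, hops=4).
Iteration 5: no outgoing edges from {n14}; recursion stops.
Total rows emitted: 10.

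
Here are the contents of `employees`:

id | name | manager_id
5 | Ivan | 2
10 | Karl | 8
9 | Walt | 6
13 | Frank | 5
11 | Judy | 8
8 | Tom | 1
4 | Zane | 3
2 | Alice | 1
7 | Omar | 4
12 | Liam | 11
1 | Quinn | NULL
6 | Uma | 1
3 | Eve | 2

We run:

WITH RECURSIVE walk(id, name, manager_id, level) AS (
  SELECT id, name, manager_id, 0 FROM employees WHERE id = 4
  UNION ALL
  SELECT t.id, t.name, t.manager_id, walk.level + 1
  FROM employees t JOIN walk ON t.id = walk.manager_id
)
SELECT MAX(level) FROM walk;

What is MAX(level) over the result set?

3

Base: id=4 (Zane), manager_id=3, level 0.
Iteration 1: join on id=3 -> Eve (id 3, manager_id=2, level 1).
Iteration 2: join on id=2 -> Alice (id 2, manager_id=1, level 2).
Iteration 3: join on id=1 -> Quinn (id 1, manager_id=NULL, level 3).
Iteration 4: manager_id is NULL; no match; recursion stops.
level values: 0, 1, 2, 3; the maximum is 3.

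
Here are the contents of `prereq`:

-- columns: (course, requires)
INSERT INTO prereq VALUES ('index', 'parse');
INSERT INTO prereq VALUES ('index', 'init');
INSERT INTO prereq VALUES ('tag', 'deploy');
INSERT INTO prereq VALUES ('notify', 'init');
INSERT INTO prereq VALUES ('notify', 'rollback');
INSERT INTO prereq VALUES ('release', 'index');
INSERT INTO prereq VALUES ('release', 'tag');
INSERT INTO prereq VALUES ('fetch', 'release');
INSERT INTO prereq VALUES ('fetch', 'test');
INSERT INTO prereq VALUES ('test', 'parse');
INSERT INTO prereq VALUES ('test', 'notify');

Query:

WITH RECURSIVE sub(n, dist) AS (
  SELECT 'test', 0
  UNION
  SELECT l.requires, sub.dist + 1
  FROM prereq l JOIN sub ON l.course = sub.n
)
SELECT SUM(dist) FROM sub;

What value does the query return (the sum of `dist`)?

Base: (test, dist=0).
Iteration 1: edges from {test} -> (notify, dist=1), (parse, dist=1).
Iteration 2: edges from {notify,parse} -> (init, dist=2), (rollback, dist=2).
Iteration 3: no outgoing edges from {init,rollback}; recursion stops.
SUM(dist) = 0 + 1 + 1 + 2 + 2 = 6.

6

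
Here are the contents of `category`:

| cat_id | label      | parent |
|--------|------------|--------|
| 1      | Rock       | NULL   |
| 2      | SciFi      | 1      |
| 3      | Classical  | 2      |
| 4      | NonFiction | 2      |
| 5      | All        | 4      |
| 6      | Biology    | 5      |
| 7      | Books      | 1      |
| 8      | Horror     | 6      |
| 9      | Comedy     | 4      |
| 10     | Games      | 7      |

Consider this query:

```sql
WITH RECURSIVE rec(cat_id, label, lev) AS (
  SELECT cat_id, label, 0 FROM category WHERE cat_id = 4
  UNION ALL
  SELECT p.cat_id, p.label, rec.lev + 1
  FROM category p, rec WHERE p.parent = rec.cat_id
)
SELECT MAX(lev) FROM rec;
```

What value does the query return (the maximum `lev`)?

3

Base: cat_id=4 (NonFiction) at lev 0.
Iteration 1: rows with parent in {4} -> All (id 5, lev 1), Comedy (id 9, lev 1).
Iteration 2: rows with parent in {5,9} -> Biology (id 6, lev 2).
Iteration 3: rows with parent in {6} -> Horror (id 8, lev 3).
Iteration 4: no rows with parent in {8}; recursion stops.
lev values: 0, 1, 1, 2, 3; the maximum is 3.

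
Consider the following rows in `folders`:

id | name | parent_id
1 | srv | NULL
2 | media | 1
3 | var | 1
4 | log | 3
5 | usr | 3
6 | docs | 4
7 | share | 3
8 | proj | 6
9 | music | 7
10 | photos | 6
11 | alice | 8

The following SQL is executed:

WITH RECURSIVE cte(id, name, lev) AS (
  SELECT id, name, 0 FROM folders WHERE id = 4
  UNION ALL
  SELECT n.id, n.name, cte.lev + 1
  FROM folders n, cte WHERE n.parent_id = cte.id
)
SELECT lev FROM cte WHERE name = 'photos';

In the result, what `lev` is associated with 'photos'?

2

Base: id=4 (log) at lev 0.
Iteration 1: rows with parent_id in {4} -> docs (id 6, lev 1).
Iteration 2: rows with parent_id in {6} -> proj (id 8, lev 2), photos (id 10, lev 2).
Iteration 3: rows with parent_id in {8,10} -> alice (id 11, lev 3).
Iteration 4: no rows with parent_id in {11}; recursion stops.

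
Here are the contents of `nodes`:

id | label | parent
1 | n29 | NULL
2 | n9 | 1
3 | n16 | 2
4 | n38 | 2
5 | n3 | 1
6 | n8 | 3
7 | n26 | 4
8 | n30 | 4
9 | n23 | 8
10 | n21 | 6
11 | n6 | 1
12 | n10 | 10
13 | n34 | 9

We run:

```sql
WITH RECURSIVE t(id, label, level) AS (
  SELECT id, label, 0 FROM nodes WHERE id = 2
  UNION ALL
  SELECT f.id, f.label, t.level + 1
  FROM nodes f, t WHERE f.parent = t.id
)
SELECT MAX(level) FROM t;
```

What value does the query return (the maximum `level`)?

Base: id=2 (n9) at level 0.
Iteration 1: rows with parent in {2} -> n16 (id 3, level 1), n38 (id 4, level 1).
Iteration 2: rows with parent in {3,4} -> n8 (id 6, level 2), n26 (id 7, level 2), n30 (id 8, level 2).
Iteration 3: rows with parent in {6,7,8} -> n23 (id 9, level 3), n21 (id 10, level 3).
Iteration 4: rows with parent in {9,10} -> n10 (id 12, level 4), n34 (id 13, level 4).
Iteration 5: no rows with parent in {12,13}; recursion stops.
level values: 0, 1, 1, 2, 2, 2, 3, 3, 4, 4; the maximum is 4.

4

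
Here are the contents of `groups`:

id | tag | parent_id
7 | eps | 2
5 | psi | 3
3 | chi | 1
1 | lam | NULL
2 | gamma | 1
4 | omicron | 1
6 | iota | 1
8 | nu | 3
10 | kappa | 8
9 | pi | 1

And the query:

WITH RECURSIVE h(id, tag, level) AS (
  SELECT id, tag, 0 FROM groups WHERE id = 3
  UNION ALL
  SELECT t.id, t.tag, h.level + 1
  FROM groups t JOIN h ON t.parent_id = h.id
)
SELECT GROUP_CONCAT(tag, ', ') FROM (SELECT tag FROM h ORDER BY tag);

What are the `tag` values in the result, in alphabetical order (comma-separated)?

Base: id=3 (chi) at level 0.
Iteration 1: rows with parent_id in {3} -> psi (id 5, level 1), nu (id 8, level 1).
Iteration 2: rows with parent_id in {5,8} -> kappa (id 10, level 2).
Iteration 3: no rows with parent_id in {10}; recursion stops.

chi, kappa, nu, psi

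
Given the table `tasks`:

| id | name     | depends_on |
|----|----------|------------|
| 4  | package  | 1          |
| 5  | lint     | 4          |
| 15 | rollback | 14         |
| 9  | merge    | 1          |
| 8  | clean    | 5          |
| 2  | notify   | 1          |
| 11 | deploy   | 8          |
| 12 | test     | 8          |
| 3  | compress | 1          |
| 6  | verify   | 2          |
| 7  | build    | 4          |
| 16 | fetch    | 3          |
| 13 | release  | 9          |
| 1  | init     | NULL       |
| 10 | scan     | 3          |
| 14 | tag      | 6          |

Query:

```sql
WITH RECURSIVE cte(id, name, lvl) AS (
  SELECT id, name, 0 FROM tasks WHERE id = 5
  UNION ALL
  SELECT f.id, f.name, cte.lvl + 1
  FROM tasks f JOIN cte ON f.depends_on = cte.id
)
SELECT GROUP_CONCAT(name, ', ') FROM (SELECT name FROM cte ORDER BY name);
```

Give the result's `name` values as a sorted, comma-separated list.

clean, deploy, lint, test

Base: id=5 (lint) at lvl 0.
Iteration 1: rows with depends_on in {5} -> clean (id 8, lvl 1).
Iteration 2: rows with depends_on in {8} -> deploy (id 11, lvl 2), test (id 12, lvl 2).
Iteration 3: no rows with depends_on in {11,12}; recursion stops.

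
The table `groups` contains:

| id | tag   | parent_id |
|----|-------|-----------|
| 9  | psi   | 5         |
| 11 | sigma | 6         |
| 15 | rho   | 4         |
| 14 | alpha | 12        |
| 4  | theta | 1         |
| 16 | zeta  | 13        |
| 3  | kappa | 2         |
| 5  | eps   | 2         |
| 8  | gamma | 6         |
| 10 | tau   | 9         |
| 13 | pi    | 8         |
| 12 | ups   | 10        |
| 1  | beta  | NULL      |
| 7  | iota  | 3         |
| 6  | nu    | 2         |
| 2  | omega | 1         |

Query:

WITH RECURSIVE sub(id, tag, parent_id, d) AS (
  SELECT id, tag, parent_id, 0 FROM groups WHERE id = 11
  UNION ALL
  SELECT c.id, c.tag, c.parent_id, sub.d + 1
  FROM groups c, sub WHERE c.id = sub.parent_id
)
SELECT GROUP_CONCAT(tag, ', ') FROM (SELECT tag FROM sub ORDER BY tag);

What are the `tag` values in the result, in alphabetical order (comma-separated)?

beta, nu, omega, sigma

Base: id=11 (sigma), parent_id=6, d 0.
Iteration 1: join on id=6 -> nu (id 6, parent_id=2, d 1).
Iteration 2: join on id=2 -> omega (id 2, parent_id=1, d 2).
Iteration 3: join on id=1 -> beta (id 1, parent_id=NULL, d 3).
Iteration 4: parent_id is NULL; no match; recursion stops.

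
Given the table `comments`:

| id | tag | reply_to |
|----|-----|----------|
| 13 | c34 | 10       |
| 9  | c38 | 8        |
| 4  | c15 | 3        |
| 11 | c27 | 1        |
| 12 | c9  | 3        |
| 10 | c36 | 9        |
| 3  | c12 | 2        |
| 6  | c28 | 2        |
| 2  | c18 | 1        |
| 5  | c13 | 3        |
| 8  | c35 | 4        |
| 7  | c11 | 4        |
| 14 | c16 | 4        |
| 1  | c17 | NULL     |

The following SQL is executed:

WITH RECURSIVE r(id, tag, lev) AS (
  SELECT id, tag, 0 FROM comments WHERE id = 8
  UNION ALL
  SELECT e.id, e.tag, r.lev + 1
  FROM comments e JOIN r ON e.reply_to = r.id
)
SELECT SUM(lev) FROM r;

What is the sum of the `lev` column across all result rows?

Base: id=8 (c35) at lev 0.
Iteration 1: rows with reply_to in {8} -> c38 (id 9, lev 1).
Iteration 2: rows with reply_to in {9} -> c36 (id 10, lev 2).
Iteration 3: rows with reply_to in {10} -> c34 (id 13, lev 3).
Iteration 4: no rows with reply_to in {13}; recursion stops.
SUM(lev) = 0 + 1 + 2 + 3 = 6.

6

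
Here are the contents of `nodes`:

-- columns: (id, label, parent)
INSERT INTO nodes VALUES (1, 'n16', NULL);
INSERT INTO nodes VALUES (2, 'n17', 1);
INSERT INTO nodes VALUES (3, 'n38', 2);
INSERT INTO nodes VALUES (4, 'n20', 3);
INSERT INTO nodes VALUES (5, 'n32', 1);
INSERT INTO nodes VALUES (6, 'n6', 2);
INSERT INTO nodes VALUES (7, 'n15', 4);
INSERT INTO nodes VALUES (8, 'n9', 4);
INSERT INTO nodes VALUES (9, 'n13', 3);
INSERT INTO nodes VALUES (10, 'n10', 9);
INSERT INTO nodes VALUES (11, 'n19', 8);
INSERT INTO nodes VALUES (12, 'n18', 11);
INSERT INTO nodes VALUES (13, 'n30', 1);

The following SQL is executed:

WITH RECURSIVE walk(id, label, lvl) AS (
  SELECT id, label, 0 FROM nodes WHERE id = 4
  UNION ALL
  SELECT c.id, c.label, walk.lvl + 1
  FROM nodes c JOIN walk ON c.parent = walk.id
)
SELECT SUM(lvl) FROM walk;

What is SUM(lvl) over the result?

Base: id=4 (n20) at lvl 0.
Iteration 1: rows with parent in {4} -> n15 (id 7, lvl 1), n9 (id 8, lvl 1).
Iteration 2: rows with parent in {7,8} -> n19 (id 11, lvl 2).
Iteration 3: rows with parent in {11} -> n18 (id 12, lvl 3).
Iteration 4: no rows with parent in {12}; recursion stops.
SUM(lvl) = 0 + 1 + 1 + 2 + 3 = 7.

7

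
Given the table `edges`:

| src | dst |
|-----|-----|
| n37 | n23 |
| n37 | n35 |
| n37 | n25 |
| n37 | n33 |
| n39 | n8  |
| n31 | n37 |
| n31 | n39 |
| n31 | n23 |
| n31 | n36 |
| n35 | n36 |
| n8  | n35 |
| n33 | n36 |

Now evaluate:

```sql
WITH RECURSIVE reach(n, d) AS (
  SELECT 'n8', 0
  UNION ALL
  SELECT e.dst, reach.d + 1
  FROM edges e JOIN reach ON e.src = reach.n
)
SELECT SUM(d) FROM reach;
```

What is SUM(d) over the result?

Base: (n8, d=0).
Iteration 1: edges from {n8} -> (n35, d=1).
Iteration 2: edges from {n35} -> (n36, d=2).
Iteration 3: no outgoing edges from {n36}; recursion stops.
SUM(d) = 0 + 1 + 2 = 3.

3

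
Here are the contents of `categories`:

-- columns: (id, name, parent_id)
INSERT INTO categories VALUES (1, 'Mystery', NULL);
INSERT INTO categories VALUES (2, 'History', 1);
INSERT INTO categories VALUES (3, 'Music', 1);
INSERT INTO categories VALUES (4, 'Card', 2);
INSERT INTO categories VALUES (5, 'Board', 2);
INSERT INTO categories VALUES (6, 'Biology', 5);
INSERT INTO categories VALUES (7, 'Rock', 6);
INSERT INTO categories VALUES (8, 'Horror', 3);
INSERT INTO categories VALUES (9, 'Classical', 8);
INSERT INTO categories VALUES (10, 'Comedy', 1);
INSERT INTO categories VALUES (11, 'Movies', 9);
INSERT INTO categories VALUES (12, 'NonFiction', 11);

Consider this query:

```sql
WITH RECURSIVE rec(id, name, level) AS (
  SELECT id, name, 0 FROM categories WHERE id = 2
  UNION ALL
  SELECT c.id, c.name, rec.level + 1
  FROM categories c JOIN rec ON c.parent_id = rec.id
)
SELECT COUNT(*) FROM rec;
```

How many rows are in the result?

5

Base: id=2 (History) at level 0.
Iteration 1: rows with parent_id in {2} -> Card (id 4, level 1), Board (id 5, level 1).
Iteration 2: rows with parent_id in {4,5} -> Biology (id 6, level 2).
Iteration 3: rows with parent_id in {6} -> Rock (id 7, level 3).
Iteration 4: no rows with parent_id in {7}; recursion stops.
Total rows emitted: 5.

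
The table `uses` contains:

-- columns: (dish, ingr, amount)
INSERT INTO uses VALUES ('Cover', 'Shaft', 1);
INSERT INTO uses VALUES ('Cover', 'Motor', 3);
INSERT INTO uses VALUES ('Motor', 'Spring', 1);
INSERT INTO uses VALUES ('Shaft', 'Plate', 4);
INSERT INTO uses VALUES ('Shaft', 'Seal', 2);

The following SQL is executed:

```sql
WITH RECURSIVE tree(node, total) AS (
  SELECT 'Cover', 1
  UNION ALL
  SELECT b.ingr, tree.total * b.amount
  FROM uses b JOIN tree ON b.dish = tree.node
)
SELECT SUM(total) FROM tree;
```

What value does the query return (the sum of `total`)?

Base: (Cover, total=1).
Iteration 1: components of {Cover} -> Motor = 1*3 = 3, Shaft = 1*1 = 1.
Iteration 2: components of {Motor,Shaft} -> Plate = 1*4 = 4, Seal = 1*2 = 2, Spring = 3*1 = 3.
Iteration 3: no further components; recursion stops.
SUM(total) = 1 + 1 + 3 + 4 + 2 + 3 = 14.

14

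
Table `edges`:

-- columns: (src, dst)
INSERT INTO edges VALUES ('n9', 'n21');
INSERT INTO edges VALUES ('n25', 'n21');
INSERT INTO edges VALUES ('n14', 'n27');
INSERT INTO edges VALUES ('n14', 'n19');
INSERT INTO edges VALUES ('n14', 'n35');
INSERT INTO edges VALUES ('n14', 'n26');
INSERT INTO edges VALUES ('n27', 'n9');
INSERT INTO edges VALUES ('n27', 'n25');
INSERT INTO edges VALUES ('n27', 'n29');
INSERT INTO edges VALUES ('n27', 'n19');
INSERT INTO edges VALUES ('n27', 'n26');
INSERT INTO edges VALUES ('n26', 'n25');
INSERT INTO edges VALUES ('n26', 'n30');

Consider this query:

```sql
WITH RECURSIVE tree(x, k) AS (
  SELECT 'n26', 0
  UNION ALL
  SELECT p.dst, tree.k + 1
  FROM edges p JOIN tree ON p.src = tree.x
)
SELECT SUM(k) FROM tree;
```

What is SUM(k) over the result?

4

Base: (n26, k=0).
Iteration 1: edges from {n26} -> (n25, k=1), (n30, k=1).
Iteration 2: edges from {n25,n30} -> (n21, k=2).
Iteration 3: no outgoing edges from {n21}; recursion stops.
SUM(k) = 0 + 1 + 1 + 2 = 4.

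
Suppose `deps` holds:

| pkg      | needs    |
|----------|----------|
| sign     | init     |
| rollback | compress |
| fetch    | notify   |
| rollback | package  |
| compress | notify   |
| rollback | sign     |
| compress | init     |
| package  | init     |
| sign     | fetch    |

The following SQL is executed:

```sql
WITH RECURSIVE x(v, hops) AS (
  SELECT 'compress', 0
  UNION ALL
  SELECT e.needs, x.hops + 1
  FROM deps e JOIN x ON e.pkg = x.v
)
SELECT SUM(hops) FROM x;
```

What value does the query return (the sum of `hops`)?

2

Base: (compress, hops=0).
Iteration 1: edges from {compress} -> (init, hops=1), (notify, hops=1).
Iteration 2: no outgoing edges from {init,notify}; recursion stops.
SUM(hops) = 0 + 1 + 1 = 2.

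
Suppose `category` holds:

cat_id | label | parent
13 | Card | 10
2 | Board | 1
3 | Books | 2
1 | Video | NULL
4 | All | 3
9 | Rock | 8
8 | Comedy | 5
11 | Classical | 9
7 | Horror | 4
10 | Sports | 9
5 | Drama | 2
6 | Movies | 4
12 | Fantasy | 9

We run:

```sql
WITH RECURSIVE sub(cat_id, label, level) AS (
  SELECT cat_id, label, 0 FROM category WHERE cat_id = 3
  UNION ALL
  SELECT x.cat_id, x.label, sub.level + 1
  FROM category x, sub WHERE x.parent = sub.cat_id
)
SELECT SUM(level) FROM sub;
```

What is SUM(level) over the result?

5

Base: cat_id=3 (Books) at level 0.
Iteration 1: rows with parent in {3} -> All (id 4, level 1).
Iteration 2: rows with parent in {4} -> Movies (id 6, level 2), Horror (id 7, level 2).
Iteration 3: no rows with parent in {6,7}; recursion stops.
SUM(level) = 0 + 1 + 2 + 2 = 5.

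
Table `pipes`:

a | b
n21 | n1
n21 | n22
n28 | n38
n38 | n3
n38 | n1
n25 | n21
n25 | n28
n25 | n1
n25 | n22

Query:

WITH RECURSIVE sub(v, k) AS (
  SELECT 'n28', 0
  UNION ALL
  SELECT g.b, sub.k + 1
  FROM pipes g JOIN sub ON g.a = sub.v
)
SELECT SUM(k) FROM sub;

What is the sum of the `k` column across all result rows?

Base: (n28, k=0).
Iteration 1: edges from {n28} -> (n38, k=1).
Iteration 2: edges from {n38} -> (n1, k=2), (n3, k=2).
Iteration 3: no outgoing edges from {n1,n3}; recursion stops.
SUM(k) = 0 + 1 + 2 + 2 = 5.

5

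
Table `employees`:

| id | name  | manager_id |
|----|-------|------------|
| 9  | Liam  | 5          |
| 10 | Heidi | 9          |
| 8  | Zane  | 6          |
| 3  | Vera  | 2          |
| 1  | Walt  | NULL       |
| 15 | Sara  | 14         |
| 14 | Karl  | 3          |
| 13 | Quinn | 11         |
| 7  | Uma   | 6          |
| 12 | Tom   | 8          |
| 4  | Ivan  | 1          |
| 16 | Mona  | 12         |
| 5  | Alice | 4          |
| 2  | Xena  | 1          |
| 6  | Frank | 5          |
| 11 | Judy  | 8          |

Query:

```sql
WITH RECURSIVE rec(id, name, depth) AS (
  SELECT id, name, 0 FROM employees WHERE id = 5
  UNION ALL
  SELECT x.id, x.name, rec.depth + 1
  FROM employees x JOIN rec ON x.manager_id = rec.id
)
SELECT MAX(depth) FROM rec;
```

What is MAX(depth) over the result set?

4

Base: id=5 (Alice) at depth 0.
Iteration 1: rows with manager_id in {5} -> Frank (id 6, depth 1), Liam (id 9, depth 1).
Iteration 2: rows with manager_id in {6,9} -> Uma (id 7, depth 2), Zane (id 8, depth 2), Heidi (id 10, depth 2).
Iteration 3: rows with manager_id in {7,8,10} -> Judy (id 11, depth 3), Tom (id 12, depth 3).
Iteration 4: rows with manager_id in {11,12} -> Quinn (id 13, depth 4), Mona (id 16, depth 4).
Iteration 5: no rows with manager_id in {13,16}; recursion stops.
depth values: 0, 1, 1, 2, 2, 2, 3, 3, 4, 4; the maximum is 4.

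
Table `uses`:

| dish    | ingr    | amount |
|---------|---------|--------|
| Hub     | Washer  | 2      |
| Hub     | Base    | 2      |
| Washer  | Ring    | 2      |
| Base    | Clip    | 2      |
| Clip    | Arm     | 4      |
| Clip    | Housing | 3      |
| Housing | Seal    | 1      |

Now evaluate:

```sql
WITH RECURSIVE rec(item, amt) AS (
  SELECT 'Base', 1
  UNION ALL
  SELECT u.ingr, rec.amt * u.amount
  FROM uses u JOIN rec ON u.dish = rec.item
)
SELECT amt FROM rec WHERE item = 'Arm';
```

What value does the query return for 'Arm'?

8

Base: (Base, amt=1).
Iteration 1: components of {Base} -> Clip = 1*2 = 2.
Iteration 2: components of {Clip} -> Arm = 2*4 = 8, Housing = 2*3 = 6.
Iteration 3: components of {Arm,Housing} -> Seal = 6*1 = 6.
Iteration 4: no further components; recursion stops.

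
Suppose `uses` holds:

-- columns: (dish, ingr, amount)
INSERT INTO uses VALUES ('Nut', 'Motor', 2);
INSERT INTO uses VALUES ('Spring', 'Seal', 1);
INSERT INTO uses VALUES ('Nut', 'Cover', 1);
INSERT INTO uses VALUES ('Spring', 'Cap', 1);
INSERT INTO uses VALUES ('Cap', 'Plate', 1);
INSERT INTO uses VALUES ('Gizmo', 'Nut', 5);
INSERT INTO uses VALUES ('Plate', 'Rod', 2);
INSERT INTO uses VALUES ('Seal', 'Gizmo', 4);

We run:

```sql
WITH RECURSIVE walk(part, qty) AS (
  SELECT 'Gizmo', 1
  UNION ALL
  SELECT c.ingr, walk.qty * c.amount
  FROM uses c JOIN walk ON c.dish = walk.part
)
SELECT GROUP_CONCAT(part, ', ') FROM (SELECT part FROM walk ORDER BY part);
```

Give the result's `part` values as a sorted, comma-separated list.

Cover, Gizmo, Motor, Nut

Base: (Gizmo, qty=1).
Iteration 1: components of {Gizmo} -> Nut = 1*5 = 5.
Iteration 2: components of {Nut} -> Cover = 5*1 = 5, Motor = 5*2 = 10.
Iteration 3: no further components; recursion stops.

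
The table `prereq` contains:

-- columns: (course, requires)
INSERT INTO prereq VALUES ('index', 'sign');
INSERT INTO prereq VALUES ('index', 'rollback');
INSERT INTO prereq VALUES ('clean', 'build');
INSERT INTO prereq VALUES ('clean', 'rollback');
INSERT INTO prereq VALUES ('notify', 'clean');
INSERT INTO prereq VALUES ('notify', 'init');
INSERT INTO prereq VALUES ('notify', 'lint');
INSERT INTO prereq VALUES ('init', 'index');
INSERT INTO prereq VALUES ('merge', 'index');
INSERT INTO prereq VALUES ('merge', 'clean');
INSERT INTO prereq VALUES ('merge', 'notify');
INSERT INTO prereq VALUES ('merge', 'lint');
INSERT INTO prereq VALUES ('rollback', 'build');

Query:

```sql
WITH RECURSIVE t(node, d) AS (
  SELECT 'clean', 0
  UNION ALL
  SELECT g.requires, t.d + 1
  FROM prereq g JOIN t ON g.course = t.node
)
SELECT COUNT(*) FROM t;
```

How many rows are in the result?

Base: (clean, d=0).
Iteration 1: edges from {clean} -> (build, d=1), (rollback, d=1).
Iteration 2: edges from {build,rollback} -> (build, d=2).
Iteration 3: no outgoing edges from {build}; recursion stops.
Total rows emitted: 4.

4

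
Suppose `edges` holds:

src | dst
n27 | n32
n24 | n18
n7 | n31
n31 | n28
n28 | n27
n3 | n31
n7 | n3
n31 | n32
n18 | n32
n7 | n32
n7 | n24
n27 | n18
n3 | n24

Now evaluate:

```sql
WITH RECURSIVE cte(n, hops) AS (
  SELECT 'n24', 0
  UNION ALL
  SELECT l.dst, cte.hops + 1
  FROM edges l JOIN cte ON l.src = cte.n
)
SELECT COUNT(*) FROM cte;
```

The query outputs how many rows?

3

Base: (n24, hops=0).
Iteration 1: edges from {n24} -> (n18, hops=1).
Iteration 2: edges from {n18} -> (n32, hops=2).
Iteration 3: no outgoing edges from {n32}; recursion stops.
Total rows emitted: 3.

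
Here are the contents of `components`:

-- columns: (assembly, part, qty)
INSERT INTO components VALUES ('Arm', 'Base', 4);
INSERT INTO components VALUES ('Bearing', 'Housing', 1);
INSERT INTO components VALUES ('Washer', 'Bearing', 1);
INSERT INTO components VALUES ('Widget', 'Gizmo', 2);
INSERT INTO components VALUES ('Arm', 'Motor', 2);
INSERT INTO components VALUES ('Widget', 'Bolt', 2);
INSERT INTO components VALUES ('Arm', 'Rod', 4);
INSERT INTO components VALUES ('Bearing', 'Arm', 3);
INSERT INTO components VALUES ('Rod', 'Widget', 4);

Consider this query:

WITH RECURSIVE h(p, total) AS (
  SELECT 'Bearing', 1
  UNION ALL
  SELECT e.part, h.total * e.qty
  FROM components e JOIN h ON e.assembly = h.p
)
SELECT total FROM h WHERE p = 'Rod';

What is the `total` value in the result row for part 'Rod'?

Base: (Bearing, total=1).
Iteration 1: components of {Bearing} -> Arm = 1*3 = 3, Housing = 1*1 = 1.
Iteration 2: components of {Arm,Housing} -> Base = 3*4 = 12, Motor = 3*2 = 6, Rod = 3*4 = 12.
Iteration 3: components of {Base,Motor,Rod} -> Widget = 12*4 = 48.
Iteration 4: components of {Widget} -> Bolt = 48*2 = 96, Gizmo = 48*2 = 96.
Iteration 5: no further components; recursion stops.

12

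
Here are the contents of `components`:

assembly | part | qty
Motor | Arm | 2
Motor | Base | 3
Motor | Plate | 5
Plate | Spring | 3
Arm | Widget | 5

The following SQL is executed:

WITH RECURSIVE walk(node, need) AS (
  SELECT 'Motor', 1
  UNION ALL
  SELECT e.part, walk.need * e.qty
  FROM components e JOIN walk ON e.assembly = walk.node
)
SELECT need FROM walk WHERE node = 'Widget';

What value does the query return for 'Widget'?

10

Base: (Motor, need=1).
Iteration 1: components of {Motor} -> Arm = 1*2 = 2, Base = 1*3 = 3, Plate = 1*5 = 5.
Iteration 2: components of {Arm,Base,Plate} -> Spring = 5*3 = 15, Widget = 2*5 = 10.
Iteration 3: no further components; recursion stops.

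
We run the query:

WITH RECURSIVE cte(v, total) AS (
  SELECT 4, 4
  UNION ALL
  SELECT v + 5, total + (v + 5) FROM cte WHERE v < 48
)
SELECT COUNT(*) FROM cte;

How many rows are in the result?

Base: v=4, total=4.
Iteration 1: 4 < 48 holds -> v = 4 + 5 = 9, total = 4 + 9 = 13.
Iteration 2: 9 < 48 holds -> v = 9 + 5 = 14, total = 13 + 14 = 27.
Iteration 3: 14 < 48 holds -> v = 14 + 5 = 19, total = 27 + 19 = 46.
Iteration 4: 19 < 48 holds -> v = 19 + 5 = 24, total = 46 + 24 = 70.
Iteration 5: 24 < 48 holds -> v = 24 + 5 = 29, total = 70 + 29 = 99.
Iteration 6: 29 < 48 holds -> v = 29 + 5 = 34, total = 99 + 34 = 133.
Iteration 7: 34 < 48 holds -> v = 34 + 5 = 39, total = 133 + 39 = 172.
Iteration 8: 39 < 48 holds -> v = 39 + 5 = 44, total = 172 + 44 = 216.
Iteration 9: 44 < 48 holds -> v = 44 + 5 = 49, total = 216 + 49 = 265.
Iteration 10: 49 < 48 fails; recursion stops.
Total rows emitted: 10.

10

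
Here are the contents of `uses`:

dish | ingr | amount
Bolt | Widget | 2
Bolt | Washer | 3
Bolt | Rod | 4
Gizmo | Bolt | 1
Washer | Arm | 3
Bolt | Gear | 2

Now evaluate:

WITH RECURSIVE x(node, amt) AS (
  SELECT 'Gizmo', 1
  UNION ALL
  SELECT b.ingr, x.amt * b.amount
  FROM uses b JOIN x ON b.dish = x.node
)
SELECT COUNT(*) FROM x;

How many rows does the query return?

Base: (Gizmo, amt=1).
Iteration 1: components of {Gizmo} -> Bolt = 1*1 = 1.
Iteration 2: components of {Bolt} -> Gear = 1*2 = 2, Rod = 1*4 = 4, Washer = 1*3 = 3, Widget = 1*2 = 2.
Iteration 3: components of {Gear,Rod,Washer,Widget} -> Arm = 3*3 = 9.
Iteration 4: no further components; recursion stops.
Total rows emitted: 7.

7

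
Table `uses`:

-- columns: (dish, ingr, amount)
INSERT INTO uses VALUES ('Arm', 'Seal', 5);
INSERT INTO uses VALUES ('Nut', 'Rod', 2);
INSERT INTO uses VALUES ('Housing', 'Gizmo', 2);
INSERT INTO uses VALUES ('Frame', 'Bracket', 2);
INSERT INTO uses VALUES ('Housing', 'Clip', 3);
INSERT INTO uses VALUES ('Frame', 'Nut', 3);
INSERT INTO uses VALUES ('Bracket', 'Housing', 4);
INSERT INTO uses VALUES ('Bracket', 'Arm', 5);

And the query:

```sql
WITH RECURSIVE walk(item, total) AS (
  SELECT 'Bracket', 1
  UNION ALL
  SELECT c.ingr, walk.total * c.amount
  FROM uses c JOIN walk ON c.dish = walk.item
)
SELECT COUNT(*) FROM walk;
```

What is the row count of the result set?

Base: (Bracket, total=1).
Iteration 1: components of {Bracket} -> Arm = 1*5 = 5, Housing = 1*4 = 4.
Iteration 2: components of {Arm,Housing} -> Clip = 4*3 = 12, Gizmo = 4*2 = 8, Seal = 5*5 = 25.
Iteration 3: no further components; recursion stops.
Total rows emitted: 6.

6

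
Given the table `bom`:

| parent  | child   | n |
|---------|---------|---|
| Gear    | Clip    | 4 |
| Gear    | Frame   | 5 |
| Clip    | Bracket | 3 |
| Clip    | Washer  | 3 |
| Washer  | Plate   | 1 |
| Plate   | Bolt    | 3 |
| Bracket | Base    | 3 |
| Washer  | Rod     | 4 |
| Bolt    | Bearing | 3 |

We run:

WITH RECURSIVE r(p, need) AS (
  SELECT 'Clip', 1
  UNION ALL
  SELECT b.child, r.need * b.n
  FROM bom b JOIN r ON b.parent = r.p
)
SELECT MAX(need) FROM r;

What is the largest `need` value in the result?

Base: (Clip, need=1).
Iteration 1: components of {Clip} -> Bracket = 1*3 = 3, Washer = 1*3 = 3.
Iteration 2: components of {Bracket,Washer} -> Base = 3*3 = 9, Plate = 3*1 = 3, Rod = 3*4 = 12.
Iteration 3: components of {Base,Plate,Rod} -> Bolt = 3*3 = 9.
Iteration 4: components of {Bolt} -> Bearing = 9*3 = 27.
Iteration 5: no further components; recursion stops.
need values: 1, 3, 3, 9, 3, 12, 9, 27; the maximum is 27.

27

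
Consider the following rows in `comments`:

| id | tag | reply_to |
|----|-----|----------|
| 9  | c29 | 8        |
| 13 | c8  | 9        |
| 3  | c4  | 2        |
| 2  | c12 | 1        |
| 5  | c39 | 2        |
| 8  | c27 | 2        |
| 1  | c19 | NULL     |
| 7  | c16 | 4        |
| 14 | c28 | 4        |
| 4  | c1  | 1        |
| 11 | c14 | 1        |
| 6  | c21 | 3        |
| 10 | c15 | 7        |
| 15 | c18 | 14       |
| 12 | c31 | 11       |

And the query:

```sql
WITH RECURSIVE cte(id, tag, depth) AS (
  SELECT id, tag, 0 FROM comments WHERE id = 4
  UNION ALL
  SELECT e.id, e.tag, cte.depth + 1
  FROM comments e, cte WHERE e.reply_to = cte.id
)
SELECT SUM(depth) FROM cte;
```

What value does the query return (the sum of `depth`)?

6

Base: id=4 (c1) at depth 0.
Iteration 1: rows with reply_to in {4} -> c16 (id 7, depth 1), c28 (id 14, depth 1).
Iteration 2: rows with reply_to in {7,14} -> c15 (id 10, depth 2), c18 (id 15, depth 2).
Iteration 3: no rows with reply_to in {10,15}; recursion stops.
SUM(depth) = 0 + 1 + 1 + 2 + 2 = 6.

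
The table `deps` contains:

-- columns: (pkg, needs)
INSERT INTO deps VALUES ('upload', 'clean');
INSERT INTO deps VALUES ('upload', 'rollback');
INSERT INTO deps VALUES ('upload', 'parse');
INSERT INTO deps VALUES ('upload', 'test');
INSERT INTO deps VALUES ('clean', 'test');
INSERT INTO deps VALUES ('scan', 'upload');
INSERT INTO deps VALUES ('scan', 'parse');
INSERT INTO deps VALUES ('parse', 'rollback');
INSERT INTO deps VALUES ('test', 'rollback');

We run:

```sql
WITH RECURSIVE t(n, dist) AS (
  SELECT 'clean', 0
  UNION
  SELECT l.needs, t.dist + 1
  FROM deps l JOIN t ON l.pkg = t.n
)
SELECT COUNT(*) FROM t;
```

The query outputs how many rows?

Base: (clean, dist=0).
Iteration 1: edges from {clean} -> (test, dist=1).
Iteration 2: edges from {test} -> (rollback, dist=2).
Iteration 3: no outgoing edges from {rollback}; recursion stops.
Total rows emitted: 3.

3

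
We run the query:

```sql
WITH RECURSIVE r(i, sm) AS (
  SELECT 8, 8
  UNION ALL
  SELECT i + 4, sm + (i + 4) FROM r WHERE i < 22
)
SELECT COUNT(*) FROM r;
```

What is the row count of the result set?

5

Base: i=8, sm=8.
Iteration 1: 8 < 22 holds -> i = 8 + 4 = 12, sm = 8 + 12 = 20.
Iteration 2: 12 < 22 holds -> i = 12 + 4 = 16, sm = 20 + 16 = 36.
Iteration 3: 16 < 22 holds -> i = 16 + 4 = 20, sm = 36 + 20 = 56.
Iteration 4: 20 < 22 holds -> i = 20 + 4 = 24, sm = 56 + 24 = 80.
Iteration 5: 24 < 22 fails; recursion stops.
Total rows emitted: 5.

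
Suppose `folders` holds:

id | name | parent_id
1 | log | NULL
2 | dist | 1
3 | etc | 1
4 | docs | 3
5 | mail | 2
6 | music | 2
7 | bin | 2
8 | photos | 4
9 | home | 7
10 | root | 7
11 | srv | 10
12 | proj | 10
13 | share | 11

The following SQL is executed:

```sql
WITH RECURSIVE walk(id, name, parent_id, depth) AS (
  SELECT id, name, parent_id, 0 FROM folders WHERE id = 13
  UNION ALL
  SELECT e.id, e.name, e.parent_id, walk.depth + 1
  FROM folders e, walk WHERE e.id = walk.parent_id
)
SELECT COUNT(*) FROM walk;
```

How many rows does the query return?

Base: id=13 (share), parent_id=11, depth 0.
Iteration 1: join on id=11 -> srv (id 11, parent_id=10, depth 1).
Iteration 2: join on id=10 -> root (id 10, parent_id=7, depth 2).
Iteration 3: join on id=7 -> bin (id 7, parent_id=2, depth 3).
Iteration 4: join on id=2 -> dist (id 2, parent_id=1, depth 4).
Iteration 5: join on id=1 -> log (id 1, parent_id=NULL, depth 5).
Iteration 6: parent_id is NULL; no match; recursion stops.
Total rows emitted: 6.

6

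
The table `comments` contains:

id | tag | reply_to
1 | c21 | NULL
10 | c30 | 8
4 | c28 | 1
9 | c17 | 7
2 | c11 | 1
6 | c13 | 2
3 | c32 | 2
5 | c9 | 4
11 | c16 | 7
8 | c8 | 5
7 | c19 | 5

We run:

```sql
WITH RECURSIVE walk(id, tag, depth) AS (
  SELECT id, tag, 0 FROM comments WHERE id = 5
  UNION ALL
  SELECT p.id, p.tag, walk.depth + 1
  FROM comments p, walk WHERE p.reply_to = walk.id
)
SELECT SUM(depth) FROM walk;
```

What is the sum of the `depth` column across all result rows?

Base: id=5 (c9) at depth 0.
Iteration 1: rows with reply_to in {5} -> c19 (id 7, depth 1), c8 (id 8, depth 1).
Iteration 2: rows with reply_to in {7,8} -> c17 (id 9, depth 2), c30 (id 10, depth 2), c16 (id 11, depth 2).
Iteration 3: no rows with reply_to in {9,10,11}; recursion stops.
SUM(depth) = 0 + 1 + 1 + 2 + 2 + 2 = 8.

8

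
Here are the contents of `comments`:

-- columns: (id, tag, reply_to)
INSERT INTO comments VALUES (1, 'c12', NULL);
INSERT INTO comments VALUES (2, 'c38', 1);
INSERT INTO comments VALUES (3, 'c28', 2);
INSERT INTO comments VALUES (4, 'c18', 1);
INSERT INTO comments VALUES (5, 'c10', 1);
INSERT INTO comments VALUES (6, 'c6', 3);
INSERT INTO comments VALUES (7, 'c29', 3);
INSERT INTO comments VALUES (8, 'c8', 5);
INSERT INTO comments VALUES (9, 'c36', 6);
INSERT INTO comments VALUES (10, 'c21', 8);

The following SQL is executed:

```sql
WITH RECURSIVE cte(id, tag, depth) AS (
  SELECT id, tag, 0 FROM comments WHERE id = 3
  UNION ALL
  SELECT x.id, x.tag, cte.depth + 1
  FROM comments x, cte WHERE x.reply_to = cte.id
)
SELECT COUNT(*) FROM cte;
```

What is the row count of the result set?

4

Base: id=3 (c28) at depth 0.
Iteration 1: rows with reply_to in {3} -> c6 (id 6, depth 1), c29 (id 7, depth 1).
Iteration 2: rows with reply_to in {6,7} -> c36 (id 9, depth 2).
Iteration 3: no rows with reply_to in {9}; recursion stops.
Total rows emitted: 4.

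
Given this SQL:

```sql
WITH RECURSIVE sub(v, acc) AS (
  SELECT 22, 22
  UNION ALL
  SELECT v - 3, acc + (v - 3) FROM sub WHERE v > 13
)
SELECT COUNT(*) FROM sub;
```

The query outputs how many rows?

4

Base: v=22, acc=22.
Iteration 1: 22 > 13 holds -> v = 22 - 3 = 19, acc = 22 + 19 = 41.
Iteration 2: 19 > 13 holds -> v = 19 - 3 = 16, acc = 41 + 16 = 57.
Iteration 3: 16 > 13 holds -> v = 16 - 3 = 13, acc = 57 + 13 = 70.
Iteration 4: 13 > 13 fails; recursion stops.
Total rows emitted: 4.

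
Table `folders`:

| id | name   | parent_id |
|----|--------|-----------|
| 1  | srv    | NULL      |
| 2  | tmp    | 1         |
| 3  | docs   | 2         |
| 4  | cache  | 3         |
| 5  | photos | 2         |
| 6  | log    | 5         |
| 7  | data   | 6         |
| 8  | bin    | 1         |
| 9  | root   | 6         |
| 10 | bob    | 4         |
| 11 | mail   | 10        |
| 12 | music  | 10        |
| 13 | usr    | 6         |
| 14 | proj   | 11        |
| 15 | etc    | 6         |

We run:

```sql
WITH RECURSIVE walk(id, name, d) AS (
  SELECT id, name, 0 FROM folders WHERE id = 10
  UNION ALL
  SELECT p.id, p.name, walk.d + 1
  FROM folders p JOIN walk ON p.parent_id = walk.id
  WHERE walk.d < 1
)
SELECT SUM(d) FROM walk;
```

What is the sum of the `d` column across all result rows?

2

Base: id=10 (bob) at d 0.
Iteration 1: rows with parent_id in {10} -> mail (id 11, d 1), music (id 12, d 1).
Iteration 2: d < 1 fails for all current rows; recursion stops.
SUM(d) = 0 + 1 + 1 = 2.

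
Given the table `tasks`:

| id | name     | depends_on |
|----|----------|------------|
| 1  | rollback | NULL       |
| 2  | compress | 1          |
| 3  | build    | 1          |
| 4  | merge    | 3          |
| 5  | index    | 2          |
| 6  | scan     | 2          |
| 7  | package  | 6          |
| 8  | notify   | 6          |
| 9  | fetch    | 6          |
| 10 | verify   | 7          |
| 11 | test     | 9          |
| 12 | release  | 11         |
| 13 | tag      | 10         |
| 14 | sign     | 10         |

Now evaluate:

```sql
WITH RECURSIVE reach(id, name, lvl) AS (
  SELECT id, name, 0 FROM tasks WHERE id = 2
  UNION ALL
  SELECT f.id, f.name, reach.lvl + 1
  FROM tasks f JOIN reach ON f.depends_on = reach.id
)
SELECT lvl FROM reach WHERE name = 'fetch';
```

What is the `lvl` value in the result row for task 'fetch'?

Base: id=2 (compress) at lvl 0.
Iteration 1: rows with depends_on in {2} -> index (id 5, lvl 1), scan (id 6, lvl 1).
Iteration 2: rows with depends_on in {5,6} -> package (id 7, lvl 2), notify (id 8, lvl 2), fetch (id 9, lvl 2).
Iteration 3: rows with depends_on in {7,8,9} -> verify (id 10, lvl 3), test (id 11, lvl 3).
Iteration 4: rows with depends_on in {10,11} -> release (id 12, lvl 4), tag (id 13, lvl 4), sign (id 14, lvl 4).
Iteration 5: no rows with depends_on in {12,13,14}; recursion stops.

2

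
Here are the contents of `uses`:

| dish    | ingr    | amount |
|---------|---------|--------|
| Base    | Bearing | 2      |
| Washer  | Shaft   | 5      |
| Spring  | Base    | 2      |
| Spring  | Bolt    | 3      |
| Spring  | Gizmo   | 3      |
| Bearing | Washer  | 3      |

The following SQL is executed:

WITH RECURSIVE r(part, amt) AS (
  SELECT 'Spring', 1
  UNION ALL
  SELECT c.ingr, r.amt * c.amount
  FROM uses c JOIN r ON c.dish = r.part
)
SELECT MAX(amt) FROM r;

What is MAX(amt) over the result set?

Base: (Spring, amt=1).
Iteration 1: components of {Spring} -> Base = 1*2 = 2, Bolt = 1*3 = 3, Gizmo = 1*3 = 3.
Iteration 2: components of {Base,Bolt,Gizmo} -> Bearing = 2*2 = 4.
Iteration 3: components of {Bearing} -> Washer = 4*3 = 12.
Iteration 4: components of {Washer} -> Shaft = 12*5 = 60.
Iteration 5: no further components; recursion stops.
amt values: 1, 3, 2, 3, 4, 12, 60; the maximum is 60.

60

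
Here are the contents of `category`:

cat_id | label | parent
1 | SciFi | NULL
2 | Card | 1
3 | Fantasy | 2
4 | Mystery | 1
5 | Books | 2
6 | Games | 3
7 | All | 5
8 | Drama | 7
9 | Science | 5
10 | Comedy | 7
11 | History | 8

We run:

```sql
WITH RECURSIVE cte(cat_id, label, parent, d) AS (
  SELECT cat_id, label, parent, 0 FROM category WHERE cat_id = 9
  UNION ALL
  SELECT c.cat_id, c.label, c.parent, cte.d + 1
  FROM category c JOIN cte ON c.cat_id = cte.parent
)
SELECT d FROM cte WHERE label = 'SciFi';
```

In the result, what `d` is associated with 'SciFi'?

Base: cat_id=9 (Science), parent=5, d 0.
Iteration 1: join on cat_id=5 -> Books (id 5, parent=2, d 1).
Iteration 2: join on cat_id=2 -> Card (id 2, parent=1, d 2).
Iteration 3: join on cat_id=1 -> SciFi (id 1, parent=NULL, d 3).
Iteration 4: parent is NULL; no match; recursion stops.

3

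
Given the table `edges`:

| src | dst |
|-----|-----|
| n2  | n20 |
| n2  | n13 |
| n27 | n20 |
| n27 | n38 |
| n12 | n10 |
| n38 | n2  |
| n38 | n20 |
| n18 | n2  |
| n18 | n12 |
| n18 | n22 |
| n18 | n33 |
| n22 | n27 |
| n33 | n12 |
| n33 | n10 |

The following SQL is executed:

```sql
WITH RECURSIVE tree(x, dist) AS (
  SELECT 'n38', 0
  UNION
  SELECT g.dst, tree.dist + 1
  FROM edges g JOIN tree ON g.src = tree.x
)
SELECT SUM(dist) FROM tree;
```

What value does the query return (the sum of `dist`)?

Base: (n38, dist=0).
Iteration 1: edges from {n38} -> (n2, dist=1), (n20, dist=1).
Iteration 2: edges from {n2,n20} -> (n13, dist=2), (n20, dist=2).
Iteration 3: no outgoing edges from {n13,n20}; recursion stops.
SUM(dist) = 0 + 1 + 1 + 2 + 2 = 6.

6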